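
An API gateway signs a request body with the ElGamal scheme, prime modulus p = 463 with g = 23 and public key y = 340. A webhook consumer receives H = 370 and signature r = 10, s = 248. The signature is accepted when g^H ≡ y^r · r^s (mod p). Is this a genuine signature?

Left side g^H mod p:
Squares mod 463: 23^1≡23, 23^2≡66, 23^4≡189, 23^8≡70, 23^16≡270, 23^32≡209, 23^64≡159, 23^128≡279, 23^256≡57
370 = 256 + 64 + 32 + 16 + 2, so 23^370 ≡ 57·159·209·270·66 ≡ 276 (mod 463)
Right side y^r · r^s mod p:
Squares mod 463: 340^1≡340, 340^2≡313, 340^4≡276, 340^8≡244
10 = 8 + 2, so 340^10 ≡ 244·313 ≡ 440 (mod 463)
Squares mod 463: 10^1≡10, 10^2≡100, 10^4≡277, 10^8≡334, 10^16≡436, 10^32≡266, 10^64≡380, 10^128≡407
248 = 128 + 64 + 32 + 16 + 8, so 10^248 ≡ 407·380·266·436·334 ≡ 270 (mod 463)
440·270 = 118800 ≡ 272 (mod 463)
276 ≠ 272, so verification fails.

forged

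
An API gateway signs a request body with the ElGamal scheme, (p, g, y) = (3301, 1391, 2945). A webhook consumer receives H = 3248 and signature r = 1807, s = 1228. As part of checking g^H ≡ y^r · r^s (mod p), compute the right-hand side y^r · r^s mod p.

2791

2945^2 = 8673025 ≡ 1298
2945^4 ≡ 1298^2 = 1684804 ≡ 1294
2945^8 ≡ 1294^2 = 1674436 ≡ 829
2945^16 ≡ 829^2 = 687241 ≡ 633
2945^32 ≡ 633^2 = 400689 ≡ 1268
2945^64 ≡ 1268^2 = 1607824 ≡ 237
2945^128 ≡ 237^2 = 56169 ≡ 52
2945^256 ≡ 52^2 = 2704
2945^512 ≡ 2704^2 = 7311616 ≡ 3202
2945^1024 ≡ 3202^2 = 10252804 ≡ 3199
1807 = 1024 + 512 + 256 + 8 + 4 + 2 + 1, so 2945^1807 ≡ 3199·3202·2704·829·1294·1298·2945 ≡ 1268 (mod 3301)
1807^2 = 3265249 ≡ 560
1807^4 ≡ 560^2 = 313600 ≡ 5
1807^8 ≡ 5^2 = 25
1807^16 ≡ 25^2 = 625
1807^32 ≡ 625^2 = 390625 ≡ 1107
1807^64 ≡ 1107^2 = 1225449 ≡ 778
1807^128 ≡ 778^2 = 605284 ≡ 1201
1807^256 ≡ 1201^2 = 1442401 ≡ 3165
1807^512 ≡ 3165^2 = 10017225 ≡ 1991
1807^1024 ≡ 1991^2 = 3964081 ≡ 2881
1228 = 1024 + 128 + 64 + 8 + 4, so 1807^1228 ≡ 2881·1201·778·25·5 ≡ 2202 (mod 3301)
y^r · r^s ≡ 1268·2202 = 2792136 ≡ 2791 (mod 3301)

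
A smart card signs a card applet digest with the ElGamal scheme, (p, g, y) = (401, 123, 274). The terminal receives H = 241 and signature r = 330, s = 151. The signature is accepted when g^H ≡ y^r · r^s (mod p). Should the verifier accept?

accept

Left side g^H mod p:
123^2 = 15129 ≡ 292
123^4 ≡ 292^2 = 85264 ≡ 252
123^8 ≡ 252^2 = 63504 ≡ 146
123^16 ≡ 146^2 = 21316 ≡ 63
123^32 ≡ 63^2 = 3969 ≡ 360
123^64 ≡ 360^2 = 129600 ≡ 77
123^128 ≡ 77^2 = 5929 ≡ 315
241 = 128 + 64 + 32 + 16 + 1, so 123^241 ≡ 315·77·360·63·123 ≡ 42 (mod 401)
Right side y^r · r^s mod p:
274^2 = 75076 ≡ 89
274^4 ≡ 89^2 = 7921 ≡ 302
274^8 ≡ 302^2 = 91204 ≡ 177
274^16 ≡ 177^2 = 31329 ≡ 51
274^32 ≡ 51^2 = 2601 ≡ 195
274^64 ≡ 195^2 = 38025 ≡ 331
274^128 ≡ 331^2 = 109561 ≡ 88
274^256 ≡ 88^2 = 7744 ≡ 125
330 = 256 + 64 + 8 + 2, so 274^330 ≡ 125·331·177·89 ≡ 188 (mod 401)
330^2 = 108900 ≡ 229
330^4 ≡ 229^2 = 52441 ≡ 311
330^8 ≡ 311^2 = 96721 ≡ 80
330^16 ≡ 80^2 = 6400 ≡ 385
330^32 ≡ 385^2 = 148225 ≡ 256
330^64 ≡ 256^2 = 65536 ≡ 173
330^128 ≡ 173^2 = 29929 ≡ 255
151 = 128 + 16 + 4 + 2 + 1, so 330^151 ≡ 255·385·311·229·330 ≡ 141 (mod 401)
188·141 = 26508 ≡ 42 (mod 401)
42 ≡ 42 (mod 401), so the signature is genuine.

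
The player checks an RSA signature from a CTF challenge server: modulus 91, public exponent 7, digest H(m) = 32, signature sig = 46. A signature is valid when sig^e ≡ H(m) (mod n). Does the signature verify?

verifies

Squares mod 91: sig^1≡46, sig^2≡23, sig^4≡74
7 = 4 + 2 + 1, so sig^7 ≡ 74·23·46 ≡ 32 (mod 91)
Since 32 equals the digest 32, verification succeeds.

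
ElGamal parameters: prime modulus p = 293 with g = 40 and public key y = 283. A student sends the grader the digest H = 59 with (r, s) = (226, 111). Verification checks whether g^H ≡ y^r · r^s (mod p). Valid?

no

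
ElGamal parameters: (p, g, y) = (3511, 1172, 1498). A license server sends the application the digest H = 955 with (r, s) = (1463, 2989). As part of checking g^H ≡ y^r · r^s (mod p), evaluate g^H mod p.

1172^2 = 1373584 ≡ 783
1172^4 ≡ 783^2 = 613089 ≡ 2175
1172^8 ≡ 2175^2 = 4730625 ≡ 1308
1172^16 ≡ 1308^2 = 1710864 ≡ 1007
1172^32 ≡ 1007^2 = 1014049 ≡ 2881
1172^64 ≡ 2881^2 = 8300161 ≡ 157
1172^128 ≡ 157^2 = 24649 ≡ 72
1172^256 ≡ 72^2 = 5184 ≡ 1673
1172^512 ≡ 1673^2 = 2798929 ≡ 662
955 = 512 + 256 + 128 + 32 + 16 + 8 + 2 + 1, so 1172^955 ≡ 662·1673·72·2881·1007·1308·783·1172 ≡ 1595 (mod 3511)

1595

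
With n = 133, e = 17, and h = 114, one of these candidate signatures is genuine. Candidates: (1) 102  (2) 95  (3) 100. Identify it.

Candidate 1: Squares mod 133: 102^1≡102, 102^2≡30, 102^4≡102, 102^8≡30, 102^16≡102; 17 = 16 + 1, so 102^17 ≡ 102·102 ≡ 30 (mod 133)
Candidate 2: Squares mod 133: 95^1≡95, 95^2≡114, 95^4≡95, 95^8≡114, 95^16≡95; 17 = 16 + 1, so 95^17 ≡ 95·95 ≡ 114 (mod 133)
  → matches h = 114
Candidate 3: Squares mod 133: 100^1≡100, 100^2≡25, 100^4≡93, 100^8≡4, 100^16≡16; 17 = 16 + 1, so 100^17 ≡ 16·100 ≡ 4 (mod 133)

2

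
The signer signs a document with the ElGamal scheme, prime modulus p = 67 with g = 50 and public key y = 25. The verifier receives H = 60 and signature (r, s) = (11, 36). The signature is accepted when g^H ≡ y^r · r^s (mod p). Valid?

yes

Left side g^H mod p:
50^2 = 2500 ≡ 21
50^4 ≡ 21^2 = 441 ≡ 39
50^8 ≡ 39^2 = 1521 ≡ 47
50^16 ≡ 47^2 = 2209 ≡ 65
50^32 ≡ 65^2 = 4225 ≡ 4
60 = 32 + 16 + 8 + 4, so 50^60 ≡ 4·65·47·39 ≡ 9 (mod 67)
Right side y^r · r^s mod p:
25^2 = 625 ≡ 22
25^4 ≡ 22^2 = 484 ≡ 15
25^8 ≡ 15^2 = 225 ≡ 24
11 = 8 + 2 + 1, so 25^11 ≡ 24·22·25 ≡ 1 (mod 67)
11^2 = 121 ≡ 54
11^4 ≡ 54^2 = 2916 ≡ 35
11^8 ≡ 35^2 = 1225 ≡ 19
11^16 ≡ 19^2 = 361 ≡ 26
11^32 ≡ 26^2 = 676 ≡ 6
36 = 32 + 4, so 11^36 ≡ 6·35 ≡ 9 (mod 67)
1·9 = 9 ≡ 9 (mod 67)
9 ≡ 9 (mod 67), so the signature is genuine.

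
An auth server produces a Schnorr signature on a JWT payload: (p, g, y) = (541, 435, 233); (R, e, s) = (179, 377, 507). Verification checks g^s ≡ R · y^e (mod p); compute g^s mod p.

452

Squares mod 541: 435^1≡435, 435^2≡416, 435^4≡477, 435^8≡309, 435^16≡265, 435^32≡436, 435^64≡205, 435^128≡368, 435^256≡174
507 = 256 + 128 + 64 + 32 + 16 + 8 + 2 + 1, so 435^507 ≡ 174·368·205·436·265·309·416·435 ≡ 452 (mod 541)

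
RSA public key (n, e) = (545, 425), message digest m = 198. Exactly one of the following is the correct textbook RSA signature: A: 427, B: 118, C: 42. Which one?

B

Candidate A: Squares mod 545: 427^1≡427, 427^2≡299, 427^4≡21, 427^8≡441, 427^16≡461, 427^32≡516, 427^64≡296, 427^128≡416, 427^256≡291; 425 = 256 + 128 + 32 + 8 + 1, so 427^425 ≡ 291·416·516·441·427 ≡ 347 (mod 545)
Candidate B: Squares mod 545: 118^1≡118, 118^2≡299, 118^4≡21, 118^8≡441, 118^16≡461, 118^32≡516, 118^64≡296, 118^128≡416, 118^256≡291; 425 = 256 + 128 + 32 + 8 + 1, so 118^425 ≡ 291·416·516·441·118 ≡ 198 (mod 545)
  → matches m = 198
Candidate C: Squares mod 545: 42^1≡42, 42^2≡129, 42^4≡291, 42^8≡206, 42^16≡471, 42^32≡26, 42^64≡131, 42^128≡266, 42^256≡451; 425 = 256 + 128 + 32 + 8 + 1, so 42^425 ≡ 451·266·26·206·42 ≡ 487 (mod 545)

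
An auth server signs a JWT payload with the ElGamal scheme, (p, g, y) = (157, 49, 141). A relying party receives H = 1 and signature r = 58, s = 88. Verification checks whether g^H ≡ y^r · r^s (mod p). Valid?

no

Left side g^H mod p:
49^1 mod 157 = 49
Right side y^r · r^s mod p:
141^58 mod 157 = 39
58^88 mod 157 = 153
39·153 = 5967 ≡ 1 (mod 157)
49 ≠ 1, so verification fails.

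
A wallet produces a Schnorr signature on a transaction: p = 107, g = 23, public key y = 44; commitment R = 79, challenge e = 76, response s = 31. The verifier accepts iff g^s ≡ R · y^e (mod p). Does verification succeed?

g^s mod p:
23^2 = 529 ≡ 101
23^4 ≡ 101^2 = 10201 ≡ 36
23^8 ≡ 36^2 = 1296 ≡ 12
23^16 ≡ 12^2 = 144 ≡ 37
31 = 16 + 8 + 4 + 2 + 1, so 23^31 ≡ 37·12·36·101·23 ≡ 13 (mod 107)
R · y^e mod p:
44^2 = 1936 ≡ 10
44^4 ≡ 10^2 = 100
44^8 ≡ 100^2 = 10000 ≡ 49
44^16 ≡ 49^2 = 2401 ≡ 47
44^32 ≡ 47^2 = 2209 ≡ 69
44^64 ≡ 69^2 = 4761 ≡ 53
76 = 64 + 8 + 4, so 44^76 ≡ 53·49·100 ≡ 11 (mod 107)
79·11 = 869 ≡ 13 (mod 107)
13 ≡ 13 (mod 107); signature holds.

passes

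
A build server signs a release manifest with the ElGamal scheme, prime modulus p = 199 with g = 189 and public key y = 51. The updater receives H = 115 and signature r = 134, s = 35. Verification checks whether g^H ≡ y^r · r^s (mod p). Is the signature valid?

Left side g^H mod p:
189^2 = 35721 ≡ 100
189^4 ≡ 100^2 = 10000 ≡ 50
189^8 ≡ 50^2 = 2500 ≡ 112
189^16 ≡ 112^2 = 12544 ≡ 7
189^32 ≡ 7^2 = 49
189^64 ≡ 49^2 = 2401 ≡ 13
115 = 64 + 32 + 16 + 2 + 1, so 189^115 ≡ 13·49·7·100·189 ≡ 192 (mod 199)
Right side y^r · r^s mod p:
51^2 = 2601 ≡ 14
51^4 ≡ 14^2 = 196
51^8 ≡ 196^2 = 38416 ≡ 9
51^16 ≡ 9^2 = 81
51^32 ≡ 81^2 = 6561 ≡ 193
51^64 ≡ 193^2 = 37249 ≡ 36
51^128 ≡ 36^2 = 1296 ≡ 102
134 = 128 + 4 + 2, so 51^134 ≡ 102·196·14 ≡ 94 (mod 199)
134^2 = 17956 ≡ 46
134^4 ≡ 46^2 = 2116 ≡ 126
134^8 ≡ 126^2 = 15876 ≡ 155
134^16 ≡ 155^2 = 24025 ≡ 145
134^32 ≡ 145^2 = 21025 ≡ 130
35 = 32 + 2 + 1, so 134^35 ≡ 130·46·134 ≡ 146 (mod 199)
94·146 = 13724 ≡ 192 (mod 199)
192 ≡ 192 (mod 199), so the signature is genuine.

valid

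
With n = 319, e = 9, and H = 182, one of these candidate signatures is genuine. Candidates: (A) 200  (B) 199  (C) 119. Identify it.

A

Candidate A: 200^9 mod 319 = 182
  → matches H = 182
Candidate B: 199^9 mod 319 = 45
Candidate C: 119^9 mod 319 = 137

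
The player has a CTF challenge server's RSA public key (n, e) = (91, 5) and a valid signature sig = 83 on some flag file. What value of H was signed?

83

sig^2 ≡ 83^2 = 6889 ≡ 64
sig^4 ≡ 64^2 = 4096 ≡ 1
5 = 4 + 1, so sig^5 ≡ 1·83 ≡ 83 (mod 91)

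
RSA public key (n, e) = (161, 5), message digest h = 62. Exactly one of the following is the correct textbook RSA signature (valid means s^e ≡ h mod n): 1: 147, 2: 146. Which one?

Candidate 1: 147^2 = 21609 ≡ 35; 147^4 ≡ 35^2 = 1225 ≡ 98; 5 = 4 + 1, so 147^5 ≡ 98·147 ≡ 77 (mod 161)
Candidate 2: 146^2 = 21316 ≡ 64; 146^4 ≡ 64^2 = 4096 ≡ 71; 5 = 4 + 1, so 146^5 ≡ 71·146 ≡ 62 (mod 161)
  → matches h = 62

2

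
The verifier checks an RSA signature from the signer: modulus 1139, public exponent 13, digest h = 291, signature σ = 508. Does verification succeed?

σ^2 ≡ 508^2 = 258064 ≡ 650
σ^4 ≡ 650^2 = 422500 ≡ 1070
σ^8 ≡ 1070^2 = 1144900 ≡ 205
13 = 8 + 4 + 1, so σ^13 ≡ 205·1070·508 ≡ 291 (mod 1139)
Since 291 equals the digest 291, verification succeeds.

passes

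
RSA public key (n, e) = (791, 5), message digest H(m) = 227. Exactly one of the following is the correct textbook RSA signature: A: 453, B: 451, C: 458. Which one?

Candidate A: Squares mod 791: 453^1≡453, 453^2≡340, 453^4≡114; 5 = 4 + 1, so 453^5 ≡ 114·453 ≡ 227 (mod 791)
  → matches H(m) = 227
Candidate B: Squares mod 791: 451^1≡451, 451^2≡114, 451^4≡340; 5 = 4 + 1, so 451^5 ≡ 340·451 ≡ 677 (mod 791)
Candidate C: Squares mod 791: 458^1≡458, 458^2≡149, 458^4≡53; 5 = 4 + 1, so 458^5 ≡ 53·458 ≡ 544 (mod 791)

A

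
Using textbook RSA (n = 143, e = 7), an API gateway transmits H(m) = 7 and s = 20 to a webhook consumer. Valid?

s^7 mod 143 = 136
136 ≠ 7, so verification fails.

no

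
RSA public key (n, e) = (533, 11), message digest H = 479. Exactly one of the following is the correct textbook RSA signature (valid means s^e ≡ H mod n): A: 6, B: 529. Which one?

A

Candidate A: 6^2 = 36; 6^4 ≡ 36^2 = 1296 ≡ 230; 6^8 ≡ 230^2 = 52900 ≡ 133; 11 = 8 + 2 + 1, so 6^11 ≡ 133·36·6 ≡ 479 (mod 533)
  → matches H = 479
Candidate B: 529^2 = 279841 ≡ 16; 529^4 ≡ 16^2 = 256; 529^8 ≡ 256^2 = 65536 ≡ 510; 11 = 8 + 2 + 1, so 529^11 ≡ 510·16·529 ≡ 406 (mod 533)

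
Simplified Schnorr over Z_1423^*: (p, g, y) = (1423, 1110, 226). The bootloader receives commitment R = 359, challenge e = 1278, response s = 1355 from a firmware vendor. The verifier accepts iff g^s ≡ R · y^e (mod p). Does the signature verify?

verifies

g^s mod p:
1110^2 = 1232100 ≡ 1205
1110^4 ≡ 1205^2 = 1452025 ≡ 565
1110^8 ≡ 565^2 = 319225 ≡ 473
1110^16 ≡ 473^2 = 223729 ≡ 318
1110^32 ≡ 318^2 = 101124 ≡ 91
1110^64 ≡ 91^2 = 8281 ≡ 1166
1110^128 ≡ 1166^2 = 1359556 ≡ 591
1110^256 ≡ 591^2 = 349281 ≡ 646
1110^512 ≡ 646^2 = 417316 ≡ 377
1110^1024 ≡ 377^2 = 142129 ≡ 1252
1355 = 1024 + 256 + 64 + 8 + 2 + 1, so 1110^1355 ≡ 1252·646·1166·473·1205·1110 ≡ 1163 (mod 1423)
R · y^e mod p:
226^2 = 51076 ≡ 1271
226^4 ≡ 1271^2 = 1615441 ≡ 336
226^8 ≡ 336^2 = 112896 ≡ 479
226^16 ≡ 479^2 = 229441 ≡ 338
226^32 ≡ 338^2 = 114244 ≡ 404
226^64 ≡ 404^2 = 163216 ≡ 994
226^128 ≡ 994^2 = 988036 ≡ 474
226^256 ≡ 474^2 = 224676 ≡ 1265
226^512 ≡ 1265^2 = 1600225 ≡ 773
226^1024 ≡ 773^2 = 597529 ≡ 1292
1278 = 1024 + 128 + 64 + 32 + 16 + 8 + 4 + 2, so 226^1278 ≡ 1292·474·994·404·338·479·336·1271 ≡ 1343 (mod 1423)
359·1343 = 482137 ≡ 1163 (mod 1423)
1163 ≡ 1163 (mod 1423); signature holds.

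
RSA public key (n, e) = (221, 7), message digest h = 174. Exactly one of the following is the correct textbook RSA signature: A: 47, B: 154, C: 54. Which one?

A

Candidate A: Squares mod 221: 47^1≡47, 47^2≡220, 47^4≡1; 7 = 4 + 2 + 1, so 47^7 ≡ 1·220·47 ≡ 174 (mod 221)
  → matches h = 174
Candidate B: Squares mod 221: 154^1≡154, 154^2≡69, 154^4≡120; 7 = 4 + 2 + 1, so 154^7 ≡ 120·69·154 ≡ 171 (mod 221)
Candidate C: Squares mod 221: 54^1≡54, 54^2≡43, 54^4≡81; 7 = 4 + 2 + 1, so 54^7 ≡ 81·43·54 ≡ 11 (mod 221)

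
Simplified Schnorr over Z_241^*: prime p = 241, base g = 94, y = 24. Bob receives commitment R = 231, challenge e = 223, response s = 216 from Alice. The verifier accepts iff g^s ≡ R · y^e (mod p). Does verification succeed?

passes

g^s mod p:
Squares mod 241: 94^1≡94, 94^2≡160, 94^4≡54, 94^8≡24, 94^16≡94, 94^32≡160, 94^64≡54, 94^128≡24
216 = 128 + 64 + 16 + 8, so 94^216 ≡ 24·54·94·24 ≡ 205 (mod 241)
R · y^e mod p:
Squares mod 241: 24^1≡24, 24^2≡94, 24^4≡160, 24^8≡54, 24^16≡24, 24^32≡94, 24^64≡160, 24^128≡54
223 = 128 + 64 + 16 + 8 + 4 + 2 + 1, so 24^223 ≡ 54·160·24·54·160·94·24 ≡ 100 (mod 241)
231·100 = 23100 ≡ 205 (mod 241)
205 ≡ 205 (mod 241); signature holds.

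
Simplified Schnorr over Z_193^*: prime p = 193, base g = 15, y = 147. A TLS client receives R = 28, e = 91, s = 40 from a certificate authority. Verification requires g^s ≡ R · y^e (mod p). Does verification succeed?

fails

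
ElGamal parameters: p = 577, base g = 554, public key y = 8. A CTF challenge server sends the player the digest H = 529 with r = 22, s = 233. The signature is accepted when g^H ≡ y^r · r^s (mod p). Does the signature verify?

verifies

Left side g^H mod p:
554^2 = 306916 ≡ 529
554^4 ≡ 529^2 = 279841 ≡ 573
554^8 ≡ 573^2 = 328329 ≡ 16
554^16 ≡ 16^2 = 256
554^32 ≡ 256^2 = 65536 ≡ 335
554^64 ≡ 335^2 = 112225 ≡ 287
554^128 ≡ 287^2 = 82369 ≡ 435
554^256 ≡ 435^2 = 189225 ≡ 546
554^512 ≡ 546^2 = 298116 ≡ 384
529 = 512 + 16 + 1, so 554^529 ≡ 384·256·554 ≡ 271 (mod 577)
Right side y^r · r^s mod p:
8^2 = 64
8^4 ≡ 64^2 = 4096 ≡ 57
8^8 ≡ 57^2 = 3249 ≡ 364
8^16 ≡ 364^2 = 132496 ≡ 363
22 = 16 + 4 + 2, so 8^22 ≡ 363·57·64 ≡ 9 (mod 577)
22^2 = 484
22^4 ≡ 484^2 = 234256 ≡ 571
22^8 ≡ 571^2 = 326041 ≡ 36
22^16 ≡ 36^2 = 1296 ≡ 142
22^32 ≡ 142^2 = 20164 ≡ 546
22^64 ≡ 546^2 = 298116 ≡ 384
22^128 ≡ 384^2 = 147456 ≡ 321
233 = 128 + 64 + 32 + 8 + 1, so 22^233 ≡ 321·384·546·36·22 ≡ 543 (mod 577)
9·543 = 4887 ≡ 271 (mod 577)
271 ≡ 271 (mod 577), so the signature is genuine.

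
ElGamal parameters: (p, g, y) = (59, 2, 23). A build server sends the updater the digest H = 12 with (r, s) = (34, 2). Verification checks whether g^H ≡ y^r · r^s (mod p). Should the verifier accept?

accept

Left side g^H mod p:
2^12 mod 59 = 25
Right side y^r · r^s mod p:
23^34 mod 59 = 26
34^2 mod 59 = 35
26·35 = 910 ≡ 25 (mod 59)
25 ≡ 25 (mod 59), so the signature is genuine.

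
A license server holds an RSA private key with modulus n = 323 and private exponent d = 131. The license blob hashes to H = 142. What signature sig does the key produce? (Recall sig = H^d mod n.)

H^2 ≡ 142^2 = 20164 ≡ 138
H^4 ≡ 138^2 = 19044 ≡ 310
H^8 ≡ 310^2 = 96100 ≡ 169
H^16 ≡ 169^2 = 28561 ≡ 137
H^32 ≡ 137^2 = 18769 ≡ 35
H^64 ≡ 35^2 = 1225 ≡ 256
H^128 ≡ 256^2 = 65536 ≡ 290
131 = 128 + 2 + 1, so H^131 ≡ 290·138·142 ≡ 301 (mod 323)

301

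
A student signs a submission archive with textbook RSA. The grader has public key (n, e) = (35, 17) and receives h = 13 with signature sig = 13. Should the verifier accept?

accept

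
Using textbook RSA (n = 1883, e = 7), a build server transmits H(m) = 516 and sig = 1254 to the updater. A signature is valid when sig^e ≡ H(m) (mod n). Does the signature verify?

does not verify

Squares mod 1883: sig^1≡1254, sig^2≡211, sig^4≡1212
7 = 4 + 2 + 1, so sig^7 ≡ 1212·211·1254 ≡ 1730 (mod 1883)
1730 ≠ 516, so verification fails.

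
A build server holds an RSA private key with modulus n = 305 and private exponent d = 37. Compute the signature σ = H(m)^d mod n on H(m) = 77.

(H(m))^2 ≡ 77^2 = 5929 ≡ 134
(H(m))^4 ≡ 134^2 = 17956 ≡ 266
(H(m))^8 ≡ 266^2 = 70756 ≡ 301
(H(m))^16 ≡ 301^2 = 90601 ≡ 16
(H(m))^32 ≡ 16^2 = 256
37 = 32 + 4 + 1, so (H(m))^37 ≡ 256·266·77 ≡ 137 (mod 305)

137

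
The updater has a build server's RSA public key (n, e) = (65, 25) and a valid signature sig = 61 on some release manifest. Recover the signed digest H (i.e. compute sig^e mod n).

61

sig^2 ≡ 61^2 = 3721 ≡ 16
sig^4 ≡ 16^2 = 256 ≡ 61
sig^8 ≡ 61^2 = 3721 ≡ 16
sig^16 ≡ 16^2 = 256 ≡ 61
25 = 16 + 8 + 1, so sig^25 ≡ 61·16·61 ≡ 61 (mod 65)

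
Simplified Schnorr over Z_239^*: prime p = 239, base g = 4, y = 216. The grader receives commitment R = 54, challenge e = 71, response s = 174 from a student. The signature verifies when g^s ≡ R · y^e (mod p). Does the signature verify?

g^s mod p:
4^2 = 16
4^4 ≡ 16^2 = 256 ≡ 17
4^8 ≡ 17^2 = 289 ≡ 50
4^16 ≡ 50^2 = 2500 ≡ 110
4^32 ≡ 110^2 = 12100 ≡ 150
4^64 ≡ 150^2 = 22500 ≡ 34
4^128 ≡ 34^2 = 1156 ≡ 200
174 = 128 + 32 + 8 + 4 + 2, so 4^174 ≡ 200·150·50·17·16 ≡ 232 (mod 239)
R · y^e mod p:
216^2 = 46656 ≡ 51
216^4 ≡ 51^2 = 2601 ≡ 211
216^8 ≡ 211^2 = 44521 ≡ 67
216^16 ≡ 67^2 = 4489 ≡ 187
216^32 ≡ 187^2 = 34969 ≡ 75
216^64 ≡ 75^2 = 5625 ≡ 128
71 = 64 + 4 + 2 + 1, so 216^71 ≡ 128·211·51·216 ≡ 22 (mod 239)
54·22 = 1188 ≡ 232 (mod 239)
232 ≡ 232 (mod 239); signature holds.

verifies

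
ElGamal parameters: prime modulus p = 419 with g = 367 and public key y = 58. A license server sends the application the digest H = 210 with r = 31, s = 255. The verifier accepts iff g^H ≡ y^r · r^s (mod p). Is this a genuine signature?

Left side g^H mod p:
367^2 = 134689 ≡ 190
367^4 ≡ 190^2 = 36100 ≡ 66
367^8 ≡ 66^2 = 4356 ≡ 166
367^16 ≡ 166^2 = 27556 ≡ 321
367^32 ≡ 321^2 = 103041 ≡ 386
367^64 ≡ 386^2 = 148996 ≡ 251
367^128 ≡ 251^2 = 63001 ≡ 151
210 = 128 + 64 + 16 + 2, so 367^210 ≡ 151·251·321·190 ≡ 52 (mod 419)
Right side y^r · r^s mod p:
58^2 = 3364 ≡ 12
58^4 ≡ 12^2 = 144
58^8 ≡ 144^2 = 20736 ≡ 205
58^16 ≡ 205^2 = 42025 ≡ 125
31 = 16 + 8 + 4 + 2 + 1, so 58^31 ≡ 125·205·144·12·58 ≡ 31 (mod 419)
31^2 = 961 ≡ 123
31^4 ≡ 123^2 = 15129 ≡ 45
31^8 ≡ 45^2 = 2025 ≡ 349
31^16 ≡ 349^2 = 121801 ≡ 291
31^32 ≡ 291^2 = 84681 ≡ 43
31^64 ≡ 43^2 = 1849 ≡ 173
31^128 ≡ 173^2 = 29929 ≡ 180
255 = 128 + 64 + 32 + 16 + 8 + 4 + 2 + 1, so 31^255 ≡ 180·173·43·291·349·45·123·31 ≡ 72 (mod 419)
31·72 = 2232 ≡ 137 (mod 419)
52 ≠ 137, so verification fails.

forged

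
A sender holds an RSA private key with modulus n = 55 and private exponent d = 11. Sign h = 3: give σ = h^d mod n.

47

h^2 ≡ 3^2 = 9
h^4 ≡ 9^2 = 81 ≡ 26
h^8 ≡ 26^2 = 676 ≡ 16
11 = 8 + 2 + 1, so h^11 ≡ 16·9·3 ≡ 47 (mod 55)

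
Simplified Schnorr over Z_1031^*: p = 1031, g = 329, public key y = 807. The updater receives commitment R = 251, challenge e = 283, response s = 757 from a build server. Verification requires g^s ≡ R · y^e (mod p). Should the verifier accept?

reject

g^s mod p:
Squares mod 1031: 329^1≡329, 329^2≡1017, 329^4≡196, 329^8≡269, 329^16≡191, 329^32≡396, 329^64≡104, 329^128≡506, 329^256≡348, 329^512≡477
757 = 512 + 128 + 64 + 32 + 16 + 4 + 1, so 329^757 ≡ 477·506·104·396·191·196·329 ≡ 819 (mod 1031)
R · y^e mod p:
Squares mod 1031: 807^1≡807, 807^2≡688, 807^4≡115, 807^8≡853, 807^16≡754, 807^32≡435, 807^64≡552, 807^128≡559, 807^256≡88
283 = 256 + 16 + 8 + 2 + 1, so 807^283 ≡ 88·754·853·688·807 ≡ 490 (mod 1031)
251·490 = 122990 ≡ 301 (mod 1031)
819 ≠ 301; the check fails.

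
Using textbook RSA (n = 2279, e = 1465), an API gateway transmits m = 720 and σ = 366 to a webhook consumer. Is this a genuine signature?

σ^1465 mod 2279 = 720
720 = m, so the signature checks out.

genuine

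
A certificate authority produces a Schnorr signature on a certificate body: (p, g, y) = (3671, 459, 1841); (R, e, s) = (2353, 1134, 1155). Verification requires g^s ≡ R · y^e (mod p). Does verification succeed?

fails

g^s mod p:
459^2 = 210681 ≡ 1434
459^4 ≡ 1434^2 = 2056356 ≡ 596
459^8 ≡ 596^2 = 355216 ≡ 2800
459^16 ≡ 2800^2 = 7840000 ≡ 2415
459^32 ≡ 2415^2 = 5832225 ≡ 2677
459^64 ≡ 2677^2 = 7166329 ≡ 537
459^128 ≡ 537^2 = 288369 ≡ 2031
459^256 ≡ 2031^2 = 4124961 ≡ 2428
459^512 ≡ 2428^2 = 5895184 ≡ 3229
459^1024 ≡ 3229^2 = 10426441 ≡ 801
1155 = 1024 + 128 + 2 + 1, so 459^1155 ≡ 801·2031·1434·459 ≡ 2654 (mod 3671)
R · y^e mod p:
1841^2 = 3389281 ≡ 948
1841^4 ≡ 948^2 = 898704 ≡ 2980
1841^8 ≡ 2980^2 = 8880400 ≡ 251
1841^16 ≡ 251^2 = 63001 ≡ 594
1841^32 ≡ 594^2 = 352836 ≡ 420
1841^64 ≡ 420^2 = 176400 ≡ 192
1841^128 ≡ 192^2 = 36864 ≡ 154
1841^256 ≡ 154^2 = 23716 ≡ 1690
1841^512 ≡ 1690^2 = 2856100 ≡ 62
1841^1024 ≡ 62^2 = 3844 ≡ 173
1134 = 1024 + 64 + 32 + 8 + 4 + 2, so 1841^1134 ≡ 173·192·420·251·2980·948 ≡ 2714 (mod 3671)
2353·2714 = 6386042 ≡ 2173 (mod 3671)
2654 ≠ 2173; the check fails.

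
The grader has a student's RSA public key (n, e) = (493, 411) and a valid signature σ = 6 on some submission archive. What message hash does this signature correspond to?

294

σ^2 ≡ 6^2 = 36
σ^4 ≡ 36^2 = 1296 ≡ 310
σ^8 ≡ 310^2 = 96100 ≡ 458
σ^16 ≡ 458^2 = 209764 ≡ 239
σ^32 ≡ 239^2 = 57121 ≡ 426
σ^64 ≡ 426^2 = 181476 ≡ 52
σ^128 ≡ 52^2 = 2704 ≡ 239
σ^256 ≡ 239^2 = 57121 ≡ 426
411 = 256 + 128 + 16 + 8 + 2 + 1, so σ^411 ≡ 426·239·239·458·36·6 ≡ 294 (mod 493)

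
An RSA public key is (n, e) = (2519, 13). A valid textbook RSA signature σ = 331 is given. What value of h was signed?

σ^2 ≡ 331^2 = 109561 ≡ 1244
σ^4 ≡ 1244^2 = 1547536 ≡ 870
σ^8 ≡ 870^2 = 756900 ≡ 1200
13 = 8 + 4 + 1, so σ^13 ≡ 1200·870·331 ≡ 23 (mod 2519)

23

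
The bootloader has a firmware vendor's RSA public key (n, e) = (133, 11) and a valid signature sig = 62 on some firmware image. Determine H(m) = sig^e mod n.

6

Squares mod 133: sig^1≡62, sig^2≡120, sig^4≡36, sig^8≡99
11 = 8 + 2 + 1, so sig^11 ≡ 99·120·62 ≡ 6 (mod 133)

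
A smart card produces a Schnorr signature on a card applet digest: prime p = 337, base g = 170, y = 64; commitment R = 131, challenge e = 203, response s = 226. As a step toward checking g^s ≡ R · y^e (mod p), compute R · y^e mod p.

Squares mod 337: 64^1≡64, 64^2≡52, 64^4≡8, 64^8≡64, 64^16≡52, 64^32≡8, 64^64≡64, 64^128≡52
203 = 128 + 64 + 8 + 2 + 1, so 64^203 ≡ 52·64·64·52·64 ≡ 1 (mod 337)
R · y^e ≡ 131·1 = 131 ≡ 131 (mod 337)

131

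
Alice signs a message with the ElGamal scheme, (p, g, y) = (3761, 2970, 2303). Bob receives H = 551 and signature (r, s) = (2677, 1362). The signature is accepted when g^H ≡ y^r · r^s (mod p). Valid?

Left side g^H mod p:
2970^551 mod 3761 = 136
Right side y^r · r^s mod p:
2303^2677 mod 3761 = 411
2677^1362 mod 3761 = 2892
411·2892 = 1188612 ≡ 136 (mod 3761)
136 ≡ 136 (mod 3761), so the signature is genuine.

yes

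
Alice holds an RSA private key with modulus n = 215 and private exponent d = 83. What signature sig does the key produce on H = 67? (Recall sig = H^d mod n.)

138

Squares mod 215: H^1≡67, H^2≡189, H^4≡31, H^8≡101, H^16≡96, H^32≡186, H^64≡196
83 = 64 + 16 + 2 + 1, so H^83 ≡ 196·96·189·67 ≡ 138 (mod 215)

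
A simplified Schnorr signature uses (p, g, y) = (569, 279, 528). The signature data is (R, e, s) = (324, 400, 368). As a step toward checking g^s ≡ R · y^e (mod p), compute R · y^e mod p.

528^2 = 278784 ≡ 543
528^4 ≡ 543^2 = 294849 ≡ 107
528^8 ≡ 107^2 = 11449 ≡ 69
528^16 ≡ 69^2 = 4761 ≡ 209
528^32 ≡ 209^2 = 43681 ≡ 437
528^64 ≡ 437^2 = 190969 ≡ 354
528^128 ≡ 354^2 = 125316 ≡ 136
528^256 ≡ 136^2 = 18496 ≡ 288
400 = 256 + 128 + 16, so 528^400 ≡ 288·136·209 ≡ 478 (mod 569)
R · y^e ≡ 324·478 = 154872 ≡ 104 (mod 569)

104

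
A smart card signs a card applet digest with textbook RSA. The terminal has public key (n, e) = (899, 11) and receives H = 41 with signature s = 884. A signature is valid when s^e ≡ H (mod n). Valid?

s^2 ≡ 884^2 = 781456 ≡ 225
s^4 ≡ 225^2 = 50625 ≡ 281
s^8 ≡ 281^2 = 78961 ≡ 748
11 = 8 + 2 + 1, so s^11 ≡ 748·225·884 ≡ 791 (mod 899)
s^11 mod 899 = 791, but H = 41.

no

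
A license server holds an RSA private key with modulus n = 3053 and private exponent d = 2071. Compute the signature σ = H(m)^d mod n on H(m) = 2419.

Squares mod 3053: (H(m))^1≡2419, (H(m))^2≡2013, (H(m))^4≡838, (H(m))^8≡54, (H(m))^16≡2916, (H(m))^32≡451, (H(m))^64≡1903, (H(m))^128≡551, (H(m))^256≡1354, (H(m))^512≡1516, (H(m))^1024≡2400, (H(m))^2048≡2042
2071 = 2048 + 16 + 4 + 2 + 1, so (H(m))^2071 ≡ 2042·2916·838·2013·2419 ≡ 1638 (mod 3053)

1638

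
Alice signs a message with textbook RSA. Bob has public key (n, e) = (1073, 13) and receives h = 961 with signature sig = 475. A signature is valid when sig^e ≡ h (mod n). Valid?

no

sig^2 ≡ 475^2 = 225625 ≡ 295
sig^4 ≡ 295^2 = 87025 ≡ 112
sig^8 ≡ 112^2 = 12544 ≡ 741
13 = 8 + 4 + 1, so sig^13 ≡ 741·112·475 ≡ 253 (mod 1073)
sig^13 mod 1073 = 253, but h = 961.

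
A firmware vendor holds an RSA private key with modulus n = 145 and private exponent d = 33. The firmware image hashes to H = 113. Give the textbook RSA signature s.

H^2 ≡ 113^2 = 12769 ≡ 9
H^4 ≡ 9^2 = 81
H^8 ≡ 81^2 = 6561 ≡ 36
H^16 ≡ 36^2 = 1296 ≡ 136
H^32 ≡ 136^2 = 18496 ≡ 81
33 = 32 + 1, so H^33 ≡ 81·113 ≡ 18 (mod 145)

18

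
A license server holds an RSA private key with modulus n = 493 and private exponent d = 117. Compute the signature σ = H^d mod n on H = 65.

335

Squares mod 493: H^1≡65, H^2≡281, H^4≡81, H^8≡152, H^16≡426, H^32≡52, H^64≡239
117 = 64 + 32 + 16 + 4 + 1, so H^117 ≡ 239·52·426·81·65 ≡ 335 (mod 493)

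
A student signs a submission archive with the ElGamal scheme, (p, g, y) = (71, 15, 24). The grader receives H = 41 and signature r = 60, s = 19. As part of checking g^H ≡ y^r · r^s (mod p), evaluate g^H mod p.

15^2 = 225 ≡ 12
15^4 ≡ 12^2 = 144 ≡ 2
15^8 ≡ 2^2 = 4
15^16 ≡ 4^2 = 16
15^32 ≡ 16^2 = 256 ≡ 43
41 = 32 + 8 + 1, so 15^41 ≡ 43·4·15 ≡ 24 (mod 71)

24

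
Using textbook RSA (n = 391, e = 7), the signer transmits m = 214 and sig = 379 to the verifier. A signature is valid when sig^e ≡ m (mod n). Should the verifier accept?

sig^2 ≡ 379^2 = 143641 ≡ 144
sig^4 ≡ 144^2 = 20736 ≡ 13
7 = 4 + 2 + 1, so sig^7 ≡ 13·144·379 ≡ 214 (mod 391)
sig^7 mod 391 = 214 matches m.

accept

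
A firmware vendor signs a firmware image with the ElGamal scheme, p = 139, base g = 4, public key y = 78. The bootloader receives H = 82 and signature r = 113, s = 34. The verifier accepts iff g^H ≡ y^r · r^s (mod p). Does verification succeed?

Left side g^H mod p:
4^2 = 16
4^4 ≡ 16^2 = 256 ≡ 117
4^8 ≡ 117^2 = 13689 ≡ 67
4^16 ≡ 67^2 = 4489 ≡ 41
4^32 ≡ 41^2 = 1681 ≡ 13
4^64 ≡ 13^2 = 169 ≡ 30
82 = 64 + 16 + 2, so 4^82 ≡ 30·41·16 ≡ 81 (mod 139)
Right side y^r · r^s mod p:
78^2 = 6084 ≡ 107
78^4 ≡ 107^2 = 11449 ≡ 51
78^8 ≡ 51^2 = 2601 ≡ 99
78^16 ≡ 99^2 = 9801 ≡ 71
78^32 ≡ 71^2 = 5041 ≡ 37
78^64 ≡ 37^2 = 1369 ≡ 118
113 = 64 + 32 + 16 + 1, so 78^113 ≡ 118·37·71·78 ≡ 136 (mod 139)
113^2 = 12769 ≡ 120
113^4 ≡ 120^2 = 14400 ≡ 83
113^8 ≡ 83^2 = 6889 ≡ 78
113^16 ≡ 78^2 = 6084 ≡ 107
113^32 ≡ 107^2 = 11449 ≡ 51
34 = 32 + 2, so 113^34 ≡ 51·120 ≡ 4 (mod 139)
136·4 = 544 ≡ 127 (mod 139)
81 ≠ 127, so verification fails.

fails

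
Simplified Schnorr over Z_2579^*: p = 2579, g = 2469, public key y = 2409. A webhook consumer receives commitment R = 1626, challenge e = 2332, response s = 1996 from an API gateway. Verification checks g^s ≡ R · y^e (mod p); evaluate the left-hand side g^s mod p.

2469^2 = 6095961 ≡ 1784
2469^4 ≡ 1784^2 = 3182656 ≡ 170
2469^8 ≡ 170^2 = 28900 ≡ 531
2469^16 ≡ 531^2 = 281961 ≡ 850
2469^32 ≡ 850^2 = 722500 ≡ 380
2469^64 ≡ 380^2 = 144400 ≡ 2555
2469^128 ≡ 2555^2 = 6528025 ≡ 576
2469^256 ≡ 576^2 = 331776 ≡ 1664
2469^512 ≡ 1664^2 = 2768896 ≡ 1629
2469^1024 ≡ 1629^2 = 2653641 ≡ 2429
1996 = 1024 + 512 + 256 + 128 + 64 + 8 + 4, so 2469^1996 ≡ 2429·1629·1664·576·2555·531·170 ≡ 1760 (mod 2579)

1760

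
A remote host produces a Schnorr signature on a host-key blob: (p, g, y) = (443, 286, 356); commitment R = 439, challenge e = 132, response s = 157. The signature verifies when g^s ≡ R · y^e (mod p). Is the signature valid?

invalid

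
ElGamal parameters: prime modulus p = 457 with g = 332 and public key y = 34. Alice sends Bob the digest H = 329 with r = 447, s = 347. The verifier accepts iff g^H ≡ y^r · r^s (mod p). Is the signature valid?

valid

Left side g^H mod p:
332^329 mod 457 = 183
Right side y^r · r^s mod p:
34^447 mod 457 = 400
447^347 mod 457 = 93
400·93 = 37200 ≡ 183 (mod 457)
183 ≡ 183 (mod 457), so the signature is genuine.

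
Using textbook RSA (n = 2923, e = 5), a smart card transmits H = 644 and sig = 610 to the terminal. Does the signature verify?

verifies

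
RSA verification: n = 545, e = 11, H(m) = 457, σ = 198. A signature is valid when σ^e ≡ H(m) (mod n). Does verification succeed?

passes

Squares mod 545: σ^1≡198, σ^2≡509, σ^4≡206, σ^8≡471
11 = 8 + 2 + 1, so σ^11 ≡ 471·509·198 ≡ 457 (mod 545)
457 = H(m), so the signature checks out.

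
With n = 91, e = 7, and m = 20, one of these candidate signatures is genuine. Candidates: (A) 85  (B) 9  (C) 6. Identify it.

Candidate A: Squares mod 91: 85^1≡85, 85^2≡36, 85^4≡22; 7 = 4 + 2 + 1, so 85^7 ≡ 22·36·85 ≡ 71 (mod 91)
Candidate B: Squares mod 91: 9^1≡9, 9^2≡81, 9^4≡9; 7 = 4 + 2 + 1, so 9^7 ≡ 9·81·9 ≡ 9 (mod 91)
Candidate C: Squares mod 91: 6^1≡6, 6^2≡36, 6^4≡22; 7 = 4 + 2 + 1, so 6^7 ≡ 22·36·6 ≡ 20 (mod 91)
  → matches m = 20

C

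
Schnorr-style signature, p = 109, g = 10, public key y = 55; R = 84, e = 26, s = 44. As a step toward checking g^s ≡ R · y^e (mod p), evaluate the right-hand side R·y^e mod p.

15

55^2 = 3025 ≡ 82
55^4 ≡ 82^2 = 6724 ≡ 75
55^8 ≡ 75^2 = 5625 ≡ 66
55^16 ≡ 66^2 = 4356 ≡ 105
26 = 16 + 8 + 2, so 55^26 ≡ 105·66·82 ≡ 43 (mod 109)
R · y^e ≡ 84·43 = 3612 ≡ 15 (mod 109)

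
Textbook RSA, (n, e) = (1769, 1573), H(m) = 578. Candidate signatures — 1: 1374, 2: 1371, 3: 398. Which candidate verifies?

2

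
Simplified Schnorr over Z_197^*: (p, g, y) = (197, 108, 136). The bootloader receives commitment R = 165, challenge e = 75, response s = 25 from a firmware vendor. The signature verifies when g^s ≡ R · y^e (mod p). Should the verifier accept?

g^s mod p:
108^25 mod 197 = 189
R · y^e mod p:
136^75 mod 197 = 148
165·148 = 24420 ≡ 189 (mod 197)
189 ≡ 189 (mod 197); signature holds.

accept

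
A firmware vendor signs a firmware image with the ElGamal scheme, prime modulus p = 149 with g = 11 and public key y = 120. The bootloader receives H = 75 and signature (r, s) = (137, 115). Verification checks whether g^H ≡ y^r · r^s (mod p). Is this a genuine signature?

Left side g^H mod p:
11^75 mod 149 = 138
Right side y^r · r^s mod p:
120^137 mod 149 = 76
137^115 mod 149 = 92
76·92 = 6992 ≡ 138 (mod 149)
138 ≡ 138 (mod 149), so the signature is genuine.

genuine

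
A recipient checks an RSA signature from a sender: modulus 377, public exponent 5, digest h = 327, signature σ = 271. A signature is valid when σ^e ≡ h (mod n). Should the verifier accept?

reject

Squares mod 377: σ^1≡271, σ^2≡303, σ^4≡198
5 = 4 + 1, so σ^5 ≡ 198·271 ≡ 124 (mod 377)
124 ≠ 327, so verification fails.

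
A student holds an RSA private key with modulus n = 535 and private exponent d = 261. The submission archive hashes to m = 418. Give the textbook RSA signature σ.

238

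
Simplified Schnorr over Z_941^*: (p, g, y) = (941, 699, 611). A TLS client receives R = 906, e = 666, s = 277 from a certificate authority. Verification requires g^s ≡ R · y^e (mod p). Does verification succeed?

g^s mod p:
699^2 = 488601 ≡ 222
699^4 ≡ 222^2 = 49284 ≡ 352
699^8 ≡ 352^2 = 123904 ≡ 633
699^16 ≡ 633^2 = 400689 ≡ 764
699^32 ≡ 764^2 = 583696 ≡ 276
699^64 ≡ 276^2 = 76176 ≡ 896
699^128 ≡ 896^2 = 802816 ≡ 143
699^256 ≡ 143^2 = 20449 ≡ 688
277 = 256 + 16 + 4 + 1, so 699^277 ≡ 688·764·352·699 ≡ 155 (mod 941)
R · y^e mod p:
611^2 = 373321 ≡ 685
611^4 ≡ 685^2 = 469225 ≡ 607
611^8 ≡ 607^2 = 368449 ≡ 518
611^16 ≡ 518^2 = 268324 ≡ 139
611^32 ≡ 139^2 = 19321 ≡ 501
611^64 ≡ 501^2 = 251001 ≡ 695
611^128 ≡ 695^2 = 483025 ≡ 292
611^256 ≡ 292^2 = 85264 ≡ 574
611^512 ≡ 574^2 = 329476 ≡ 126
666 = 512 + 128 + 16 + 8 + 2, so 611^666 ≡ 126·292·139·518·685 ≡ 789 (mod 941)
906·789 = 714834 ≡ 615 (mod 941)
155 ≠ 615; the check fails.

fails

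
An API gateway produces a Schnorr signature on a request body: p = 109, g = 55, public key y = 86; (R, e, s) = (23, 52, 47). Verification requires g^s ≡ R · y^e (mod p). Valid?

yes

g^s mod p:
55^2 = 3025 ≡ 82
55^4 ≡ 82^2 = 6724 ≡ 75
55^8 ≡ 75^2 = 5625 ≡ 66
55^16 ≡ 66^2 = 4356 ≡ 105
55^32 ≡ 105^2 = 11025 ≡ 16
47 = 32 + 8 + 4 + 2 + 1, so 55^47 ≡ 16·66·75·82·55 ≡ 90 (mod 109)
R · y^e mod p:
86^2 = 7396 ≡ 93
86^4 ≡ 93^2 = 8649 ≡ 38
86^8 ≡ 38^2 = 1444 ≡ 27
86^16 ≡ 27^2 = 729 ≡ 75
86^32 ≡ 75^2 = 5625 ≡ 66
52 = 32 + 16 + 4, so 86^52 ≡ 66·75·38 ≡ 75 (mod 109)
23·75 = 1725 ≡ 90 (mod 109)
90 ≡ 90 (mod 109); signature holds.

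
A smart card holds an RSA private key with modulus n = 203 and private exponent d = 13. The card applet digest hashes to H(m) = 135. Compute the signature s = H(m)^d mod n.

177

(H(m))^2 ≡ 135^2 = 18225 ≡ 158
(H(m))^4 ≡ 158^2 = 24964 ≡ 198
(H(m))^8 ≡ 198^2 = 39204 ≡ 25
13 = 8 + 4 + 1, so (H(m))^13 ≡ 25·198·135 ≡ 177 (mod 203)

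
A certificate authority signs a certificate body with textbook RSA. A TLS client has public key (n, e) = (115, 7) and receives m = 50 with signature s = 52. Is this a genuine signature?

forged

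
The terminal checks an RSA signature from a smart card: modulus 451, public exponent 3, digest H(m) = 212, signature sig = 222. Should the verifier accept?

reject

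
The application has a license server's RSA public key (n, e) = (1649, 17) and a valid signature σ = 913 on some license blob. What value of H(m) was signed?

σ^2 ≡ 913^2 = 833569 ≡ 824
σ^4 ≡ 824^2 = 678976 ≡ 1237
σ^8 ≡ 1237^2 = 1530169 ≡ 1546
σ^16 ≡ 1546^2 = 2390116 ≡ 715
17 = 16 + 1, so σ^17 ≡ 715·913 ≡ 1440 (mod 1649)

1440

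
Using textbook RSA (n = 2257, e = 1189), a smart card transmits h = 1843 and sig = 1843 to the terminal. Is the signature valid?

sig^1189 mod 2257 = 1843
sig^1189 mod 2257 = 1843 matches h.

valid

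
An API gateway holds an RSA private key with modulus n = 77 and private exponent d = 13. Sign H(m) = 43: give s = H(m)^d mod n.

43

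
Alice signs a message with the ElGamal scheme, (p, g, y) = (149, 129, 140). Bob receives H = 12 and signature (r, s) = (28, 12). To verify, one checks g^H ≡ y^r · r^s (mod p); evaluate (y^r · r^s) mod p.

140^2 = 19600 ≡ 81
140^4 ≡ 81^2 = 6561 ≡ 5
140^8 ≡ 5^2 = 25
140^16 ≡ 25^2 = 625 ≡ 29
28 = 16 + 8 + 4, so 140^28 ≡ 29·25·5 ≡ 49 (mod 149)
28^2 = 784 ≡ 39
28^4 ≡ 39^2 = 1521 ≡ 31
28^8 ≡ 31^2 = 961 ≡ 67
12 = 8 + 4, so 28^12 ≡ 67·31 ≡ 140 (mod 149)
y^r · r^s ≡ 49·140 = 6860 ≡ 6 (mod 149)

6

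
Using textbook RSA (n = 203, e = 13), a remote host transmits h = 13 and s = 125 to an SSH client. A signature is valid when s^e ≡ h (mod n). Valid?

s^2 ≡ 125^2 = 15625 ≡ 197
s^4 ≡ 197^2 = 38809 ≡ 36
s^8 ≡ 36^2 = 1296 ≡ 78
13 = 8 + 4 + 1, so s^13 ≡ 78·36·125 ≡ 13 (mod 203)
13 = h, so the signature checks out.

yes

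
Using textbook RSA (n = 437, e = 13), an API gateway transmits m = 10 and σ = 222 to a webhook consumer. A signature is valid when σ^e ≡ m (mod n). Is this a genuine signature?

forged

σ^2 ≡ 222^2 = 49284 ≡ 340
σ^4 ≡ 340^2 = 115600 ≡ 232
σ^8 ≡ 232^2 = 53824 ≡ 73
13 = 8 + 4 + 1, so σ^13 ≡ 73·232·222 ≡ 281 (mod 437)
σ^13 mod 437 = 281, but m = 10.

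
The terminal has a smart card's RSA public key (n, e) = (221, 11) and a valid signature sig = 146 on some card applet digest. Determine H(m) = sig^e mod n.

139

sig^11 mod 221 = 139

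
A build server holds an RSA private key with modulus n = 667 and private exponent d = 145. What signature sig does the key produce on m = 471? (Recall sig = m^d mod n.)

132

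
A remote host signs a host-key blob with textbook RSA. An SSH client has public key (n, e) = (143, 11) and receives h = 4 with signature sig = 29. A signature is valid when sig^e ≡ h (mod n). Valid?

no

sig^2 ≡ 29^2 = 841 ≡ 126
sig^4 ≡ 126^2 = 15876 ≡ 3
sig^8 ≡ 3^2 = 9
11 = 8 + 2 + 1, so sig^11 ≡ 9·126·29 ≡ 139 (mod 143)
sig^11 mod 143 = 139, but h = 4.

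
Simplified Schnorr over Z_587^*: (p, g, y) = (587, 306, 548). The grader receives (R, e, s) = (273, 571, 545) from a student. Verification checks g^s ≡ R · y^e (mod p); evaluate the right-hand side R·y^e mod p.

383

Squares mod 587: 548^1≡548, 548^2≡347, 548^4≡74, 548^8≡193, 548^16≡268, 548^32≡210, 548^64≡75, 548^128≡342, 548^256≡151, 548^512≡495
571 = 512 + 32 + 16 + 8 + 2 + 1, so 548^571 ≡ 495·210·268·193·347·548 ≡ 554 (mod 587)
R · y^e ≡ 273·554 = 151242 ≡ 383 (mod 587)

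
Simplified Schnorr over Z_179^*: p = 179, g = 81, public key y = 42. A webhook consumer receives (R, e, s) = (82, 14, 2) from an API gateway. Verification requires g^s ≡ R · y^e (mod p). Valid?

g^s mod p:
Squares mod 179: 81^1≡81, 81^2≡117
81^2 ≡ 117 (mod 179)
R · y^e mod p:
Squares mod 179: 42^1≡42, 42^2≡153, 42^4≡139, 42^8≡168
14 = 8 + 4 + 2, so 42^14 ≡ 168·139·153 ≡ 16 (mod 179)
82·16 = 1312 ≡ 59 (mod 179)
117 ≠ 59; the check fails.

no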